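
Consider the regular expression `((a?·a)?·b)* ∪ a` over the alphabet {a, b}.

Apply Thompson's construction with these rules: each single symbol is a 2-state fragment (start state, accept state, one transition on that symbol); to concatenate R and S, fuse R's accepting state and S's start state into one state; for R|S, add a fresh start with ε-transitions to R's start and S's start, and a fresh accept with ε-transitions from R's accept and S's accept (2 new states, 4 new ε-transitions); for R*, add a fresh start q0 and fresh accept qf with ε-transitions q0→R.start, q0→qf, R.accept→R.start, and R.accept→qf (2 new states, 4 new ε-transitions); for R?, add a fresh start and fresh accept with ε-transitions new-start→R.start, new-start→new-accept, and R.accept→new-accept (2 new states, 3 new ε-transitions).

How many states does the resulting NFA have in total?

By structural recursion:
Each of the 4 symbol leaves contributes a 2-state fragment.
  a? → 4 states
  a?·a → 5 states
  (a?·a)? → 7 states
  (a?·a)?·b → 8 states
  ((a?·a)?·b)* → 10 states
  ((a?·a)?·b)* ∪ a → 14 states

14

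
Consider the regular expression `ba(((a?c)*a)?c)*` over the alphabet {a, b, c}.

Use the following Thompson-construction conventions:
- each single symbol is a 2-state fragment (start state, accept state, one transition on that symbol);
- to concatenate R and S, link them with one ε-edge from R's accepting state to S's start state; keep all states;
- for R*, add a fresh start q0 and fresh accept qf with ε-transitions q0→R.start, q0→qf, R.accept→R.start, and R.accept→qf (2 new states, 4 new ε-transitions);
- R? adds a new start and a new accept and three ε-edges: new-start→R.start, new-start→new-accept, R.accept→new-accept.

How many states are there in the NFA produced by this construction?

20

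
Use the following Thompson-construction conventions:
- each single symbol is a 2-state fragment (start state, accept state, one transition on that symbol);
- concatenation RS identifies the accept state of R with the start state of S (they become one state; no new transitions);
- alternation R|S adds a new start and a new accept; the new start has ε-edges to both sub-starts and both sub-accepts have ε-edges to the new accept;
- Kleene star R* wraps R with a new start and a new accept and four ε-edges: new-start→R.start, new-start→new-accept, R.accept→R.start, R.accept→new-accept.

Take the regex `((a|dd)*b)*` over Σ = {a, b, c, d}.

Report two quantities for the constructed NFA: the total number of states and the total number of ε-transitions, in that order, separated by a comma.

12, 12

Building bottom-up:
Each of the 4 symbol leaves contributes 2 states and 0 ε-transitions.
  dd = 3 states, 0 ε-transitions
  a|dd = 7 states, 4 ε-transitions
  (a|dd)* = 9 states, 8 ε-transitions
  (a|dd)*b = 10 states, 8 ε-transitions
  ((a|dd)*b)* = 12 states, 12 ε-transitions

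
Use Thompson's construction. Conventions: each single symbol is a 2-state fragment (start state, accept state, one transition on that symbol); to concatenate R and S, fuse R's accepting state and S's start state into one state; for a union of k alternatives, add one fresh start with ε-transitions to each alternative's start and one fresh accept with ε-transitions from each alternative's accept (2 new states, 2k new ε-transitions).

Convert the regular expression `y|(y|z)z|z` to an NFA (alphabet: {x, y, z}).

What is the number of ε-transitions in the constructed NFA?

By structural recursion:
Each of the 5 symbol leaves contributes 0 ε-transitions.
  y|z — 4 ε-transitions
  (y|z)z — 4 ε-transitions
  y|(y|z)z|z — 10 ε-transitions

10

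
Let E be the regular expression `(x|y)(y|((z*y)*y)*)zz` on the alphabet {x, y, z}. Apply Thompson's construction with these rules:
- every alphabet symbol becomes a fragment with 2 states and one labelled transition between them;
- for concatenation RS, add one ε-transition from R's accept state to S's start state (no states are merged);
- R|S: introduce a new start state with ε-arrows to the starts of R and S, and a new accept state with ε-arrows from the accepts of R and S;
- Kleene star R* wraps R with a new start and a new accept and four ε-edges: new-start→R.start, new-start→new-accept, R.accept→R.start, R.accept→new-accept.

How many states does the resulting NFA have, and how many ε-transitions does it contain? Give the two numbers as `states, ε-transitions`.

26, 25

Building bottom-up:
Each of the 8 symbol leaves contributes 2 states and 0 ε-transitions.
  x|y = 6 states, 4 ε-transitions
  z* = 4 states, 4 ε-transitions
  z*y = 6 states, 5 ε-transitions
  (z*y)* = 8 states, 9 ε-transitions
  (z*y)*y = 10 states, 10 ε-transitions
  ((z*y)*y)* = 12 states, 14 ε-transitions
  y|((z*y)*y)* = 16 states, 18 ε-transitions
  (x|y)(y|((z*y)*y)*)zz = 26 states, 25 ε-transitions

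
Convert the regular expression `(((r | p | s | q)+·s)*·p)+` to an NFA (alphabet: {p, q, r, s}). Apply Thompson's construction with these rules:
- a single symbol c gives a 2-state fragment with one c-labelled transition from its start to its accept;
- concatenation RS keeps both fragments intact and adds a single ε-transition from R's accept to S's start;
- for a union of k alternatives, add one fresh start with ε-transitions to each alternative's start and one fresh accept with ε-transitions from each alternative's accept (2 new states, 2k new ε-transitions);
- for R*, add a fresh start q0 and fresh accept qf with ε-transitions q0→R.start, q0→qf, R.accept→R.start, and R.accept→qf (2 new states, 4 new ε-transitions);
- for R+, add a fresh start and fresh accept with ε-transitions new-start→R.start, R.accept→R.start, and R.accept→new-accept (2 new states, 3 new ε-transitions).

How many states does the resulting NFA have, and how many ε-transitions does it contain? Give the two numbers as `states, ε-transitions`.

Per subexpression:
Each of the 6 symbol leaves contributes 2 states and 0 ε-transitions.
  r | p | s | q — 10 states, 8 ε-transitions
  (r | p | s | q)+ — 12 states, 11 ε-transitions
  (r | p | s | q)+·s — 14 states, 12 ε-transitions
  ((r | p | s | q)+·s)* — 16 states, 16 ε-transitions
  ((r | p | s | q)+·s)*·p — 18 states, 17 ε-transitions
  (((r | p | s | q)+·s)*·p)+ — 20 states, 20 ε-transitions

20, 20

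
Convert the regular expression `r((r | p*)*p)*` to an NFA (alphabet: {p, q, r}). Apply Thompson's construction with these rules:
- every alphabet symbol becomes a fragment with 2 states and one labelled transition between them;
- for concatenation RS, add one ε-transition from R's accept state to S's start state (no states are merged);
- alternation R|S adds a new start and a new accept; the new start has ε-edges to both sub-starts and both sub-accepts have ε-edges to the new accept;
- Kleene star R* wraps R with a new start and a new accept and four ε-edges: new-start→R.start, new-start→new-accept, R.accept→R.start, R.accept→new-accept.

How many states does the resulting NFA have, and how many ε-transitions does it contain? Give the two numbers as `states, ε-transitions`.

16, 18

Per subexpression:
Each of the 4 symbol leaves contributes 2 states and 0 ε-transitions.
  p* → 4 states, 4 ε-transitions
  r | p* → 8 states, 8 ε-transitions
  (r | p*)* → 10 states, 12 ε-transitions
  (r | p*)*p → 12 states, 13 ε-transitions
  ((r | p*)*p)* → 14 states, 17 ε-transitions
  r((r | p*)*p)* → 16 states, 18 ε-transitions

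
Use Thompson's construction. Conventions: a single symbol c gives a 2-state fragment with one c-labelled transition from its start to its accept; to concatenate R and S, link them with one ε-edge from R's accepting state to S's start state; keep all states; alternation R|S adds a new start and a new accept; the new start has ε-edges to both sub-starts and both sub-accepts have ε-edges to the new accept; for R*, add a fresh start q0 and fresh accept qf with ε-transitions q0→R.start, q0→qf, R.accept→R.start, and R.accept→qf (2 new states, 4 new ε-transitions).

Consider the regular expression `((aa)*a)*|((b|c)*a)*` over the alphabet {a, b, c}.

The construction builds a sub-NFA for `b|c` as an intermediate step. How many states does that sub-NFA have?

Fragment for `b|c`:
Each of the 2 symbol leaves contributes a 2-state fragment.
  b|c = 6 states

6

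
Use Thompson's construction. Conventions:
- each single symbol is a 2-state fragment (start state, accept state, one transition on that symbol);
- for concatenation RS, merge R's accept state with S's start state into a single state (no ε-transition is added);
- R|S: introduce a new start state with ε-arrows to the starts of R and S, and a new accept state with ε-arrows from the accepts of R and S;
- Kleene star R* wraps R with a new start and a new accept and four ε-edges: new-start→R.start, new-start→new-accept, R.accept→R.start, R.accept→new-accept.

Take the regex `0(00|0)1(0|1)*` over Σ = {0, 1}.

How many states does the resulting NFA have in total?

16

Bottom-up over the parse tree:
Each of the 7 symbol leaves contributes a 2-state fragment.
  00 = 3 states
  00|0 = 7 states
  0|1 = 6 states
  (0|1)* = 8 states
  0(00|0)1(0|1)* = 16 states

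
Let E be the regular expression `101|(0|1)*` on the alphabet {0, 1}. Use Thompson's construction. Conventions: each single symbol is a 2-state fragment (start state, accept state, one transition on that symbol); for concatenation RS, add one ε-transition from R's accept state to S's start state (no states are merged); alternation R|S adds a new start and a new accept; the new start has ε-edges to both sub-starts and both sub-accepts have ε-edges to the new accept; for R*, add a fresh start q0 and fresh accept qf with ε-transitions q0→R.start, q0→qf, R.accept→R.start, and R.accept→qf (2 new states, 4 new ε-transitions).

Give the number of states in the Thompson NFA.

16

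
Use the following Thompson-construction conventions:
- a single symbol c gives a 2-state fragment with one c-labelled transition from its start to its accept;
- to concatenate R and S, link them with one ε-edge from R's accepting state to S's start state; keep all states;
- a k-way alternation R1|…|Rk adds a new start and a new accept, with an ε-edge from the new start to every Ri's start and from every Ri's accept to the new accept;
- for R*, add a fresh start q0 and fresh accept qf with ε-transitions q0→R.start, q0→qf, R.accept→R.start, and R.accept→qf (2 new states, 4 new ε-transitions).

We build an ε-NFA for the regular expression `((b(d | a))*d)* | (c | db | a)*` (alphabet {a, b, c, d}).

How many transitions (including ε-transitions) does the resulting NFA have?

37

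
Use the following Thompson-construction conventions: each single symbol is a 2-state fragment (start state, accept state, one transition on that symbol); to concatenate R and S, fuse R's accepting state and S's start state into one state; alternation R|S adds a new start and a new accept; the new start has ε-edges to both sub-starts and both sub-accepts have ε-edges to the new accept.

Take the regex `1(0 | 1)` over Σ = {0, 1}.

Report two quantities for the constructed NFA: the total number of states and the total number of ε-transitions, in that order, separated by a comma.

7, 4

Bottom-up over the parse tree:
Each of the 3 symbol leaves contributes 2 states and 0 ε-transitions.
  0 | 1 = 6 states, 4 ε-transitions
  1(0 | 1) = 7 states, 4 ε-transitions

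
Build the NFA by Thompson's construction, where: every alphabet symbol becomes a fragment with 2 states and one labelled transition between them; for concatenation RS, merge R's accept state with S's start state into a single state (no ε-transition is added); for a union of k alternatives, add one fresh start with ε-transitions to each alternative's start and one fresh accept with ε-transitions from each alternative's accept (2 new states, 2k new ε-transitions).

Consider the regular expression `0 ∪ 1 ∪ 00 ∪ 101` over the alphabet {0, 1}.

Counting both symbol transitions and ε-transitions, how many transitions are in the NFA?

Per subexpression:
Each of the 7 symbol leaves contributes 1 transition (1 symbol, 0 ε).
  00 = 2 transitions (2 symbol, 0 ε)
  101 = 3 transitions (3 symbol, 0 ε)
  0 ∪ 1 ∪ 00 ∪ 101 = 15 transitions (7 symbol, 8 ε)

15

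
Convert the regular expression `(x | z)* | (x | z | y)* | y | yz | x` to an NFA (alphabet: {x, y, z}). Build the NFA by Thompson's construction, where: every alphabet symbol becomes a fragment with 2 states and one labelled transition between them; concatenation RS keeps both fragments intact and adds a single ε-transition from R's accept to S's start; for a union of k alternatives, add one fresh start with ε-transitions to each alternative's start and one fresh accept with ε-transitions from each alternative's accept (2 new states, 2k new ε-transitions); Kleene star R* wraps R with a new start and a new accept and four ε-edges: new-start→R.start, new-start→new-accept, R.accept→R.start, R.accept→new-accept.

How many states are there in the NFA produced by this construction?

Bottom-up over the parse tree:
Each of the 9 symbol leaves contributes a 2-state fragment.
  x | z → 6 states
  (x | z)* → 8 states
  x | z | y → 8 states
  (x | z | y)* → 10 states
  yz → 4 states
  (x | z)* | (x | z | y)* | y | yz | x → 28 states

28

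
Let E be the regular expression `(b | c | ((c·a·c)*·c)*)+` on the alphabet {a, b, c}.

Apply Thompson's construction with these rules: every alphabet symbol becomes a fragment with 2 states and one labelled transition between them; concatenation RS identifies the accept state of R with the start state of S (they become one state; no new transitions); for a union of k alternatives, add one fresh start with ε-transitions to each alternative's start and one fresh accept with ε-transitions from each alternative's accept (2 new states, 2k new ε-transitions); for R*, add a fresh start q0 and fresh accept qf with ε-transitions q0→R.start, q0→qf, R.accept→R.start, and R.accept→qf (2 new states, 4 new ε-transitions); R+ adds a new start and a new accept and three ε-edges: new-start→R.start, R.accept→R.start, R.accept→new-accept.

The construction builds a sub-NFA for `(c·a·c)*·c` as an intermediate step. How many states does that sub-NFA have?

7

Fragment for `(c·a·c)*·c`:
Each of the 4 symbol leaves contributes a 2-state fragment.
  c·a·c : 4 states
  (c·a·c)* : 6 states
  (c·a·c)*·c : 7 states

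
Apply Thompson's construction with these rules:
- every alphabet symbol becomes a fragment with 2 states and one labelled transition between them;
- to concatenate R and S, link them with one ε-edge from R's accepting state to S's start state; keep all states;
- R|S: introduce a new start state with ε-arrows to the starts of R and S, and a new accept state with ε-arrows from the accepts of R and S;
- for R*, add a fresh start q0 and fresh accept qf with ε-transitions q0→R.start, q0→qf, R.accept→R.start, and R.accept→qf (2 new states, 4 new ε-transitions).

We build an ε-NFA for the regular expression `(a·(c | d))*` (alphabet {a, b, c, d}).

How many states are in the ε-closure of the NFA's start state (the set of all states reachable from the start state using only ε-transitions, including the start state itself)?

3

Compute the ε-closure size of each fragment's start state recursively; a symbol fragment's start has no outgoing ε-edge, so its closure is just itself (size 1).
  c | d → new start ε-reaches every alternative's start; none of them accept ε, so the new accept is not reached: |ε-closure| = 1 + 1 + 1 = 3
  a·(c | d) → same as the first factor's closure: |ε-closure| = 1
  (a·(c | d))* → |ε-closure| = 1 (new start) + 1 (body) + 1 (new accept) = 3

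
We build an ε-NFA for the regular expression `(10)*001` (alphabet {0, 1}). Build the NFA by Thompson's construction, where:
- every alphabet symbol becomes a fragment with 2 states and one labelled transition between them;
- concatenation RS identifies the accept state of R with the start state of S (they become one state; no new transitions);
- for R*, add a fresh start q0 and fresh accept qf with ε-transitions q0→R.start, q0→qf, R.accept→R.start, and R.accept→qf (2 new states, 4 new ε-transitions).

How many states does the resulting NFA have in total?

8

Per subexpression:
Each of the 5 symbol leaves contributes a 2-state fragment.
  10 : 3 states
  (10)* : 5 states
  (10)*001 : 8 states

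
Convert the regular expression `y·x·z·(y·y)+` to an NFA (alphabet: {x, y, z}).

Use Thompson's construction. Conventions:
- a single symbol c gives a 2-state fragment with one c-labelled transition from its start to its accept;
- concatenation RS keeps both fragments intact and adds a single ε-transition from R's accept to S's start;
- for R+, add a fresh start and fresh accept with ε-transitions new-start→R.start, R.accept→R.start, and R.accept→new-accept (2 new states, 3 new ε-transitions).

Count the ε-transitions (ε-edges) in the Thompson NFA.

By structural recursion:
Each of the 5 symbol leaves contributes 0 ε-transitions.
  y·y = 1 ε-transition
  (y·y)+ = 4 ε-transitions
  y·x·z·(y·y)+ = 7 ε-transitions

7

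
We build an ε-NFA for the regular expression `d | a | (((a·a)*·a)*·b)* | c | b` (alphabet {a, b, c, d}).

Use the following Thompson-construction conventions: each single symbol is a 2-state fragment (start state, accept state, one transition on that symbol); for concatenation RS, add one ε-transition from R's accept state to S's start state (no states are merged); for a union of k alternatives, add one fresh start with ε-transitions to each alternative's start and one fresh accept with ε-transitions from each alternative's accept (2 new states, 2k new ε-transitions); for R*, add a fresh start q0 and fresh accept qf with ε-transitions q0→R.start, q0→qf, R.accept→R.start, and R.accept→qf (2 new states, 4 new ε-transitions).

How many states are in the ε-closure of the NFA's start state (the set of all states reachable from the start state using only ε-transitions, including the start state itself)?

15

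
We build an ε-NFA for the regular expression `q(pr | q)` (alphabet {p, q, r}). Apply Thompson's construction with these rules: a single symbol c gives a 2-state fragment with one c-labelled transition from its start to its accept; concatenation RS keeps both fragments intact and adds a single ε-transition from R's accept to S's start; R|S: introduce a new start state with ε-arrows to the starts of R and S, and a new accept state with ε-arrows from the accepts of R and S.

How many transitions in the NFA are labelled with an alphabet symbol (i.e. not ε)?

4

Per subexpression:
Each of the 4 symbol leaves contributes exactly 1 symbol transition.
  pr → 2 symbol transitions
  pr | q → 3 symbol transitions
  q(pr | q) → 4 symbol transitions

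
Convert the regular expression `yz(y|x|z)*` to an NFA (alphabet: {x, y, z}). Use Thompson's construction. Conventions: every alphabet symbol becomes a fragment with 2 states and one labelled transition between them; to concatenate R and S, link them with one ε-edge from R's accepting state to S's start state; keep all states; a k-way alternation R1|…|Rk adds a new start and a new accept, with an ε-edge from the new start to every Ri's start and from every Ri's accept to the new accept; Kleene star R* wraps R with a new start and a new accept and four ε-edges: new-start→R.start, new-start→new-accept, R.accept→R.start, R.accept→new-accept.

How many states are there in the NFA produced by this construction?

Building bottom-up:
Each of the 5 symbol leaves contributes a 2-state fragment.
  y|x|z — 8 states
  (y|x|z)* — 10 states
  yz(y|x|z)* — 14 states

14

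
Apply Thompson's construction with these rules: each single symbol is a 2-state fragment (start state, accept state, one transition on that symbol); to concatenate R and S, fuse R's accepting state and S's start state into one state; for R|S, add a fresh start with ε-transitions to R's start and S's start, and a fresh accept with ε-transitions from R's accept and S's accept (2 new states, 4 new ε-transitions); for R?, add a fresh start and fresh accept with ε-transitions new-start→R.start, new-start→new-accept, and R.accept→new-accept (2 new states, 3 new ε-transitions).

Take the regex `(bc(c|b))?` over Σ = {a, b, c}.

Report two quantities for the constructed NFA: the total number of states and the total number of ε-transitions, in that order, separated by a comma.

Building bottom-up:
Each of the 4 symbol leaves contributes 2 states and 0 ε-transitions.
  c|b → 6 states, 4 ε-transitions
  bc(c|b) → 8 states, 4 ε-transitions
  (bc(c|b))? → 10 states, 7 ε-transitions

10, 7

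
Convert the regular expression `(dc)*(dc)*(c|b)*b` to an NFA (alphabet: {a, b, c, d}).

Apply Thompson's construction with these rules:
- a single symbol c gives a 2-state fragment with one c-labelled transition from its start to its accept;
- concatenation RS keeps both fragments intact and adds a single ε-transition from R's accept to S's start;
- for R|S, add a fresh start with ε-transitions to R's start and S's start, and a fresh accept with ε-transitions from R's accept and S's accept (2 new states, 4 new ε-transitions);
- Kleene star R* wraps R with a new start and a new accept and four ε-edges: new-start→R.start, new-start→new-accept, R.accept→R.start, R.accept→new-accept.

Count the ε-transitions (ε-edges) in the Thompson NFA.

21

Recursing over subexpressions:
Each of the 7 symbol leaves contributes 0 ε-transitions.
  dc — 1 ε-transition
  (dc)* — 5 ε-transitions
  dc — 1 ε-transition
  (dc)* — 5 ε-transitions
  c|b — 4 ε-transitions
  (c|b)* — 8 ε-transitions
  (dc)*(dc)*(c|b)*b — 21 ε-transitions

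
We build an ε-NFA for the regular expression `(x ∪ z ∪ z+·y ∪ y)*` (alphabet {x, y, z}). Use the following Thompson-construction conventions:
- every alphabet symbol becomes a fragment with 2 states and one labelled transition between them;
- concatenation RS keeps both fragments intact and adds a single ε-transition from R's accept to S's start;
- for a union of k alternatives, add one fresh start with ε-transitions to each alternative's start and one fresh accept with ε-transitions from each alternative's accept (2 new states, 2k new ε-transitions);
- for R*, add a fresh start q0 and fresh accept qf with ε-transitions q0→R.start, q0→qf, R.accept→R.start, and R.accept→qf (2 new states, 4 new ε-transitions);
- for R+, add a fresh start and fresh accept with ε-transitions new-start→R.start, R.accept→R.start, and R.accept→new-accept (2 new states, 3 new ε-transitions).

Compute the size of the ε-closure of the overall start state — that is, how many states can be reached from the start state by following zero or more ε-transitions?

8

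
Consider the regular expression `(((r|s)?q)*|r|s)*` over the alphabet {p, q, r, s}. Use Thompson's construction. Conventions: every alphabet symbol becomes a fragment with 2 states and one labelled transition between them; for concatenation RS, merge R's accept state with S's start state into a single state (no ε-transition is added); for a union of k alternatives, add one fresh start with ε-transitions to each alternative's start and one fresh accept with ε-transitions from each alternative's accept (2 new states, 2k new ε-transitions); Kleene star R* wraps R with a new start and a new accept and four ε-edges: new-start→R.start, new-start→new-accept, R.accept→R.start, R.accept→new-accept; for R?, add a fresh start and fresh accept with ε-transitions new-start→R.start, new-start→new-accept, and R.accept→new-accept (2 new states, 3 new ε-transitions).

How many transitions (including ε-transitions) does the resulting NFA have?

26

Per subexpression:
Each of the 5 symbol leaves contributes 1 transition (1 symbol, 0 ε).
  r|s → 6 transitions (2 symbol, 4 ε)
  (r|s)? → 9 transitions (2 symbol, 7 ε)
  (r|s)?q → 10 transitions (3 symbol, 7 ε)
  ((r|s)?q)* → 14 transitions (3 symbol, 11 ε)
  ((r|s)?q)*|r|s → 22 transitions (5 symbol, 17 ε)
  (((r|s)?q)*|r|s)* → 26 transitions (5 symbol, 21 ε)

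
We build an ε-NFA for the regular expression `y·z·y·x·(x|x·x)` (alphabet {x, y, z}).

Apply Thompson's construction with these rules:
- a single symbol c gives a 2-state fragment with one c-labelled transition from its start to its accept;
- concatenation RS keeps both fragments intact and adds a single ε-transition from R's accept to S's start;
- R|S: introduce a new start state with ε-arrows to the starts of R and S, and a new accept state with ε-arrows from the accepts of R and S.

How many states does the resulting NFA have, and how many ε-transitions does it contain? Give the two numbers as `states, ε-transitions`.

Bottom-up over the parse tree:
Each of the 7 symbol leaves contributes 2 states and 0 ε-transitions.
  x·x = 4 states, 1 ε-transition
  x|x·x = 8 states, 5 ε-transitions
  y·z·y·x·(x|x·x) = 16 states, 9 ε-transitions

16, 9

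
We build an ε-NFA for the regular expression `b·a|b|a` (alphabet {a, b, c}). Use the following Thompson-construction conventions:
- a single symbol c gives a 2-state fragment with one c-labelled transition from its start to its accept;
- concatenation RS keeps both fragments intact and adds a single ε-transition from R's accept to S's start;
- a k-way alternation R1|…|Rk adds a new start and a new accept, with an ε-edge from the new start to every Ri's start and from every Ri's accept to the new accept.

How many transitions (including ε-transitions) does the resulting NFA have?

11

Building bottom-up:
Each of the 4 symbol leaves contributes 1 transition (1 symbol, 0 ε).
  b·a : 3 transitions (2 symbol, 1 ε)
  b·a|b|a : 11 transitions (4 symbol, 7 ε)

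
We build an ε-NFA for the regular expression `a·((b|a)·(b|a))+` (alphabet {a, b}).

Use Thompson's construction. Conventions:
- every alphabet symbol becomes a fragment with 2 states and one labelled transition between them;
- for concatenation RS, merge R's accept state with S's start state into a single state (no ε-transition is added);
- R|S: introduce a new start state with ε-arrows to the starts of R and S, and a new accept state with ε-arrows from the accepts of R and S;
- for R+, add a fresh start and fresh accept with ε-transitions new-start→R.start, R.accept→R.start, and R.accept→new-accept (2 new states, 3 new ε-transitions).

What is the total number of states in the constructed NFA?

14

Bottom-up over the parse tree:
Each of the 5 symbol leaves contributes a 2-state fragment.
  b|a — 6 states
  b|a — 6 states
  (b|a)·(b|a) — 11 states
  ((b|a)·(b|a))+ — 13 states
  a·((b|a)·(b|a))+ — 14 states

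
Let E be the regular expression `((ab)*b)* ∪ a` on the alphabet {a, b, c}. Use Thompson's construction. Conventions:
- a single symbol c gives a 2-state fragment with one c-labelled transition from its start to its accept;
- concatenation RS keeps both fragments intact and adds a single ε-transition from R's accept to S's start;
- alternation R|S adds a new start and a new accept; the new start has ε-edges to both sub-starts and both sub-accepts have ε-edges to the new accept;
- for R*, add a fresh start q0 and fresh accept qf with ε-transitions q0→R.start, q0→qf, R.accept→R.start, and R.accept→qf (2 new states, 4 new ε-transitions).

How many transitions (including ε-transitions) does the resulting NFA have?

By structural recursion:
Each of the 4 symbol leaves contributes 1 transition (1 symbol, 0 ε).
  ab : 3 transitions (2 symbol, 1 ε)
  (ab)* : 7 transitions (2 symbol, 5 ε)
  (ab)*b : 9 transitions (3 symbol, 6 ε)
  ((ab)*b)* : 13 transitions (3 symbol, 10 ε)
  ((ab)*b)* ∪ a : 18 transitions (4 symbol, 14 ε)

18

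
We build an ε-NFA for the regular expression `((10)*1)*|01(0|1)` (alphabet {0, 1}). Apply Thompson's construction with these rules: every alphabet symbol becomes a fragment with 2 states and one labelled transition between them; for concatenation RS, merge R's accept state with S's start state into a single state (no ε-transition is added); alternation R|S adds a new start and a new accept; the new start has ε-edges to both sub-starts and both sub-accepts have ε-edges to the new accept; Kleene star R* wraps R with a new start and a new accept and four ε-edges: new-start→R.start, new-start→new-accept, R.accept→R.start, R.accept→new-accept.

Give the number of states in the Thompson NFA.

18

By structural recursion:
Each of the 7 symbol leaves contributes a 2-state fragment.
  10 → 3 states
  (10)* → 5 states
  (10)*1 → 6 states
  ((10)*1)* → 8 states
  0|1 → 6 states
  01(0|1) → 8 states
  ((10)*1)*|01(0|1) → 18 states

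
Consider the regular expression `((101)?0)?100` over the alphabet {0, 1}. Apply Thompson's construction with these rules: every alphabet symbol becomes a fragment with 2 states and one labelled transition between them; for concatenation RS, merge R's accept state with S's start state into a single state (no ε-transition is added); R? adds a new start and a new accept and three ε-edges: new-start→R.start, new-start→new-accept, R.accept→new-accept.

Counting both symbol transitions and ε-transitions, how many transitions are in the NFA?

13

Per subexpression:
Each of the 7 symbol leaves contributes 1 transition (1 symbol, 0 ε).
  101 : 3 transitions (3 symbol, 0 ε)
  (101)? : 6 transitions (3 symbol, 3 ε)
  (101)?0 : 7 transitions (4 symbol, 3 ε)
  ((101)?0)? : 10 transitions (4 symbol, 6 ε)
  ((101)?0)?100 : 13 transitions (7 symbol, 6 ε)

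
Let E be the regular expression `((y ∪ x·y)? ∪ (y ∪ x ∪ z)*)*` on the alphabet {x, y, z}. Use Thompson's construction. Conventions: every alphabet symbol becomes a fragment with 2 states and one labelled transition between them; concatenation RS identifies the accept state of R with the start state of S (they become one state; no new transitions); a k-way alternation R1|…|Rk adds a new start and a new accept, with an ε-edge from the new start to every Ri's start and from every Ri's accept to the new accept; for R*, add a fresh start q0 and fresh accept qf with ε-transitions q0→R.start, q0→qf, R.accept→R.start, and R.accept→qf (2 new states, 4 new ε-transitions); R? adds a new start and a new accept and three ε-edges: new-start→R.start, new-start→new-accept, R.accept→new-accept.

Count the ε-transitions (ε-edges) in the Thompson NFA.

Recursing over subexpressions:
Each of the 6 symbol leaves contributes 0 ε-transitions.
  x·y → 0 ε-transitions
  y ∪ x·y → 4 ε-transitions
  (y ∪ x·y)? → 7 ε-transitions
  y ∪ x ∪ z → 6 ε-transitions
  (y ∪ x ∪ z)* → 10 ε-transitions
  (y ∪ x·y)? ∪ (y ∪ x ∪ z)* → 21 ε-transitions
  ((y ∪ x·y)? ∪ (y ∪ x ∪ z)*)* → 25 ε-transitions

25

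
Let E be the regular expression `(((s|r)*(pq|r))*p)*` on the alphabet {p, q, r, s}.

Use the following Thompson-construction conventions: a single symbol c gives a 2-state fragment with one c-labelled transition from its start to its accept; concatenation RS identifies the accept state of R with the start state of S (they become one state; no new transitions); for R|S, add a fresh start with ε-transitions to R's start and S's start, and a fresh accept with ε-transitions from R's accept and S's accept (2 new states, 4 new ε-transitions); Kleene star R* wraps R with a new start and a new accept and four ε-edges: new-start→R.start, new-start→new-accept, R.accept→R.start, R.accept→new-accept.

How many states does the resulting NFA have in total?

19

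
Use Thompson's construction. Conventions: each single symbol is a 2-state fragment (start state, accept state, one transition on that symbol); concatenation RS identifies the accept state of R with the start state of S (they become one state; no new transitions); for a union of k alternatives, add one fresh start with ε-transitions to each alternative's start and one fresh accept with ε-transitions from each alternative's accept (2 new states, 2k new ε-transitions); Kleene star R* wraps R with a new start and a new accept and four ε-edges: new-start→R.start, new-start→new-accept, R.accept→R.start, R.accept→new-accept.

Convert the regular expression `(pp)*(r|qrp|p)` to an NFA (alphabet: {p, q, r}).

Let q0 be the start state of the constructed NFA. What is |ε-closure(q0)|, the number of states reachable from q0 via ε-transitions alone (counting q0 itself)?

Let C(F) = |ε-closure(F.start)| within fragment F, and note whether F accepts ε. Symbol fragments have C = 1 and do not accept ε. Then:
  pp — C equals the left operand's closure size = 1 (its accept is not ε-reachable, so the closure stops there)
  (pp)* — the star's fresh start ε-reaches both the body's start and the fresh accept: C = 2 + 1 = 3
  qrp — same as the first factor's closure: C = 1
  r|qrp|p — new start ε-reaches every alternative's start; none of them accept ε, so the new accept is not reached: C = 1 + 1 + 1 + 1 = 4
  (pp)*(r|qrp|p) — C = 3 + (4−1) = 6 (closure spills across the concat boundary because the left factor accepts ε)

6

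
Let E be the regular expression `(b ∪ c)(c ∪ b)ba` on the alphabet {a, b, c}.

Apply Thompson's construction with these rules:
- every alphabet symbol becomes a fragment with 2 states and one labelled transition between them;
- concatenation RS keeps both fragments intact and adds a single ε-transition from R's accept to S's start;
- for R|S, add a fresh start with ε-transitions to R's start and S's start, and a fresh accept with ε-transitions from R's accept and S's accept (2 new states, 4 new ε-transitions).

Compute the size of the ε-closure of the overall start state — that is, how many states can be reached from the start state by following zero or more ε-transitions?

Compute the ε-closure size of each fragment's start state recursively; a symbol fragment's start has no outgoing ε-edge, so its closure is just itself (size 1).
  b ∪ c — new start ε-reaches every alternative's start; none of them accept ε, so the new accept is not reached: |closure| = 1 + 1 + 1 = 3
  c ∪ b — |closure| = 1 + 1 + 1 = 3 (the new accept is not ε-reachable since no branch accepts ε)
  (b ∪ c)(c ∪ b)ba — |closure| equals the left operand's closure size = 3 (its accept is not ε-reachable, so the closure stops there)

3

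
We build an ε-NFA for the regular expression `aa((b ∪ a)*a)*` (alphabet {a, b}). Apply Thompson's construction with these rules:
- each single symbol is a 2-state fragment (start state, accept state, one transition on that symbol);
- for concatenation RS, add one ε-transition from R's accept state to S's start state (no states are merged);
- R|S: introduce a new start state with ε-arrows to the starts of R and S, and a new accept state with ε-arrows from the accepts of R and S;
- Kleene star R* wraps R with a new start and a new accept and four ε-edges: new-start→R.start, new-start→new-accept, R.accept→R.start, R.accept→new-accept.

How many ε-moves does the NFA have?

15

By structural recursion:
Each of the 5 symbol leaves contributes 0 ε-transitions.
  b ∪ a — 4 ε-transitions
  (b ∪ a)* — 8 ε-transitions
  (b ∪ a)*a — 9 ε-transitions
  ((b ∪ a)*a)* — 13 ε-transitions
  aa((b ∪ a)*a)* — 15 ε-transitions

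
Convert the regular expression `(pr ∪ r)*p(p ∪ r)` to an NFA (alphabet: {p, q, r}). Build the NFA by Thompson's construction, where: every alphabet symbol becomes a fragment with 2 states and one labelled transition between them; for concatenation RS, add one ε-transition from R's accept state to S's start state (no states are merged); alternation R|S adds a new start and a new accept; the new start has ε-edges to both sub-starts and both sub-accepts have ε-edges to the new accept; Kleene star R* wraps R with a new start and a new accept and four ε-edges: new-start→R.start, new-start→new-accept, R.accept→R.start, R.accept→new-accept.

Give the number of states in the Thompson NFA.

By structural recursion:
Each of the 6 symbol leaves contributes a 2-state fragment.
  pr = 4 states
  pr ∪ r = 8 states
  (pr ∪ r)* = 10 states
  p ∪ r = 6 states
  (pr ∪ r)*p(p ∪ r) = 18 states

18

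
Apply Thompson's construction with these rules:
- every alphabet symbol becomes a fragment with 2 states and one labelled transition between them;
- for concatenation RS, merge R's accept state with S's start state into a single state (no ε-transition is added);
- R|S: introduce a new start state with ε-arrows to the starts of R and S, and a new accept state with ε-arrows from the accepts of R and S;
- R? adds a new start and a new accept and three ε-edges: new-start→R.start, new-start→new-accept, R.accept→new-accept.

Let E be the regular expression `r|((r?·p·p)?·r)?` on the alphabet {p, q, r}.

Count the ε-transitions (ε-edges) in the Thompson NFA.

13

Recursing over subexpressions:
Each of the 5 symbol leaves contributes 0 ε-transitions.
  r? — 3 ε-transitions
  r?·p·p — 3 ε-transitions
  (r?·p·p)? — 6 ε-transitions
  (r?·p·p)?·r — 6 ε-transitions
  ((r?·p·p)?·r)? — 9 ε-transitions
  r|((r?·p·p)?·r)? — 13 ε-transitions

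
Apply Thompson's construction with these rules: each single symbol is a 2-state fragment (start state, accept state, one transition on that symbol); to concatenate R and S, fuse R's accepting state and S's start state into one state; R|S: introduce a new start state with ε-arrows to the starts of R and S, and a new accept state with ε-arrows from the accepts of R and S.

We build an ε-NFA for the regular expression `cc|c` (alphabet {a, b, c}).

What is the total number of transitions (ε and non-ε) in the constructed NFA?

7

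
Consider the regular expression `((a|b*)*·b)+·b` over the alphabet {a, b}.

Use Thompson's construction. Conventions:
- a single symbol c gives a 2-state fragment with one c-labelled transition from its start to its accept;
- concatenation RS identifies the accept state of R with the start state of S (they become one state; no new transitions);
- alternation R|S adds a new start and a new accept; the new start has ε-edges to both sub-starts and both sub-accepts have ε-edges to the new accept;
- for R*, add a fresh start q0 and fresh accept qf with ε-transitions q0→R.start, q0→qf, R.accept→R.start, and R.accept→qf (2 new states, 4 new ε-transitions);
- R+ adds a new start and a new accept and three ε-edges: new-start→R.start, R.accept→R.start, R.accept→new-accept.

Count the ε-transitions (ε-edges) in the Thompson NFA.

15

By structural recursion:
Each of the 4 symbol leaves contributes 0 ε-transitions.
  b* = 4 ε-transitions
  a|b* = 8 ε-transitions
  (a|b*)* = 12 ε-transitions
  (a|b*)*·b = 12 ε-transitions
  ((a|b*)*·b)+ = 15 ε-transitions
  ((a|b*)*·b)+·b = 15 ε-transitions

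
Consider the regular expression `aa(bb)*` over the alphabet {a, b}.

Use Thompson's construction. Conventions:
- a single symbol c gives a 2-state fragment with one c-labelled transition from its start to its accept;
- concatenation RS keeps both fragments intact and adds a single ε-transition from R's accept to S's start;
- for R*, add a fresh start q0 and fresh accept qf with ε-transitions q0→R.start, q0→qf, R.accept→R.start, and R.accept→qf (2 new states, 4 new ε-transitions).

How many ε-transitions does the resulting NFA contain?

Recursing over subexpressions:
Each of the 4 symbol leaves contributes 0 ε-transitions.
  bb → 1 ε-transition
  (bb)* → 5 ε-transitions
  aa(bb)* → 7 ε-transitions

7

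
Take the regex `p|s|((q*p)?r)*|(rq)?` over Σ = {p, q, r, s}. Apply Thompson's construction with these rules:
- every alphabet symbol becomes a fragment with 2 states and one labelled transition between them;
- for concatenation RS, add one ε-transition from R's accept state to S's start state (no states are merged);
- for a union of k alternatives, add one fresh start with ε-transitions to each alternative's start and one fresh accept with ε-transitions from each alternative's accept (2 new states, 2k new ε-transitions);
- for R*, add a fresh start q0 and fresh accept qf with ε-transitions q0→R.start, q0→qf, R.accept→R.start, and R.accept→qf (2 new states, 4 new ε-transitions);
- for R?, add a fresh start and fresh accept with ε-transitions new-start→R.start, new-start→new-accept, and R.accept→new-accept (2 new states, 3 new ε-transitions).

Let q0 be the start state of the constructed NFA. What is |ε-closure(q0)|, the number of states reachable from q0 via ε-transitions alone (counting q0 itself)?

Work bottom-up. For each fragment F, track |ε-closure(F.start)| and whether F's accept lies in that closure (i.e. whether F accepts ε). A single-symbol fragment has closure size 1 and does not accept ε.
  q* — new start has ε-edges to the inner start and to the new accept, so C = 2 + 1 = 3
  q*p — C = 3 + 1 = 4 (closure spills across the concat boundary because the left factor accepts ε)
  (q*p)? — C = 1 (new start) + 4 (body) + 1 (new accept, via ε) = 6
  (q*p)?r — C = 6 + 1 = 7 (closure spills across the concat boundary because the left factor accepts ε)
  ((q*p)?r)* — C = 1 (new start) + 7 (body) + 1 (new accept) = 9
  rq — same as the first factor's closure: C = 1
  (rq)? — C = 1 (new start) + 1 (body) + 1 (new accept, via ε) = 3
  p|s|((q*p)?r)*|(rq)? — C = 1 (new start) + (1 + 1 + 9 + 3) + 1 (new accept, since some branch ε-reaches its own accept) = 16

16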